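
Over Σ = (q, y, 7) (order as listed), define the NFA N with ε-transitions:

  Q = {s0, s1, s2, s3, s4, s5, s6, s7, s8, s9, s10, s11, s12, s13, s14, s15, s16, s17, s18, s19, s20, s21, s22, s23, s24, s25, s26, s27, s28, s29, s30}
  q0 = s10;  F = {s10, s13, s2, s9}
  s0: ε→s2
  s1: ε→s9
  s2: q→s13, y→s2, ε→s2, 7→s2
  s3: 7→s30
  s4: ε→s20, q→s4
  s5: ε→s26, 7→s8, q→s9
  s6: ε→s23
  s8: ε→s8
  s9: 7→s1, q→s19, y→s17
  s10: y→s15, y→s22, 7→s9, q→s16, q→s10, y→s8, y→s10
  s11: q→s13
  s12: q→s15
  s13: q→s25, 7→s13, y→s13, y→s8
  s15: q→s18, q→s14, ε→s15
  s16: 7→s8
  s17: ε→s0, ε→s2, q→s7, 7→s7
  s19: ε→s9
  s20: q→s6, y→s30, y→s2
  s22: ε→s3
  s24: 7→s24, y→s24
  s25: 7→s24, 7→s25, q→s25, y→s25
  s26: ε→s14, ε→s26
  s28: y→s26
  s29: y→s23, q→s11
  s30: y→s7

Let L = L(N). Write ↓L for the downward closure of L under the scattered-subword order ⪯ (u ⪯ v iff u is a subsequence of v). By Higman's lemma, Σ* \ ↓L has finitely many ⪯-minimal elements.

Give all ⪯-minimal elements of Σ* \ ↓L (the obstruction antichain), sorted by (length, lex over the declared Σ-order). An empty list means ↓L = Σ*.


|Q|=31, |F|=4, |δ|=55 (14 ε).
min D↑ (5 st, q0=0, F={4}): 0:q→0,y→0,7→1 1:q→1,y→2,7→1 2:q→3,y→2,7→2 3:q→4,y→3,7→3 4:q→4,y→4,7→4.
'7yqq': N↓-sim [19, 12, 8, 5, 2] end={s24,s25} — reject; 4/4 deletions ∈↓L.
1 obstructions.

min(Σ*\↓L) = [7yqq].


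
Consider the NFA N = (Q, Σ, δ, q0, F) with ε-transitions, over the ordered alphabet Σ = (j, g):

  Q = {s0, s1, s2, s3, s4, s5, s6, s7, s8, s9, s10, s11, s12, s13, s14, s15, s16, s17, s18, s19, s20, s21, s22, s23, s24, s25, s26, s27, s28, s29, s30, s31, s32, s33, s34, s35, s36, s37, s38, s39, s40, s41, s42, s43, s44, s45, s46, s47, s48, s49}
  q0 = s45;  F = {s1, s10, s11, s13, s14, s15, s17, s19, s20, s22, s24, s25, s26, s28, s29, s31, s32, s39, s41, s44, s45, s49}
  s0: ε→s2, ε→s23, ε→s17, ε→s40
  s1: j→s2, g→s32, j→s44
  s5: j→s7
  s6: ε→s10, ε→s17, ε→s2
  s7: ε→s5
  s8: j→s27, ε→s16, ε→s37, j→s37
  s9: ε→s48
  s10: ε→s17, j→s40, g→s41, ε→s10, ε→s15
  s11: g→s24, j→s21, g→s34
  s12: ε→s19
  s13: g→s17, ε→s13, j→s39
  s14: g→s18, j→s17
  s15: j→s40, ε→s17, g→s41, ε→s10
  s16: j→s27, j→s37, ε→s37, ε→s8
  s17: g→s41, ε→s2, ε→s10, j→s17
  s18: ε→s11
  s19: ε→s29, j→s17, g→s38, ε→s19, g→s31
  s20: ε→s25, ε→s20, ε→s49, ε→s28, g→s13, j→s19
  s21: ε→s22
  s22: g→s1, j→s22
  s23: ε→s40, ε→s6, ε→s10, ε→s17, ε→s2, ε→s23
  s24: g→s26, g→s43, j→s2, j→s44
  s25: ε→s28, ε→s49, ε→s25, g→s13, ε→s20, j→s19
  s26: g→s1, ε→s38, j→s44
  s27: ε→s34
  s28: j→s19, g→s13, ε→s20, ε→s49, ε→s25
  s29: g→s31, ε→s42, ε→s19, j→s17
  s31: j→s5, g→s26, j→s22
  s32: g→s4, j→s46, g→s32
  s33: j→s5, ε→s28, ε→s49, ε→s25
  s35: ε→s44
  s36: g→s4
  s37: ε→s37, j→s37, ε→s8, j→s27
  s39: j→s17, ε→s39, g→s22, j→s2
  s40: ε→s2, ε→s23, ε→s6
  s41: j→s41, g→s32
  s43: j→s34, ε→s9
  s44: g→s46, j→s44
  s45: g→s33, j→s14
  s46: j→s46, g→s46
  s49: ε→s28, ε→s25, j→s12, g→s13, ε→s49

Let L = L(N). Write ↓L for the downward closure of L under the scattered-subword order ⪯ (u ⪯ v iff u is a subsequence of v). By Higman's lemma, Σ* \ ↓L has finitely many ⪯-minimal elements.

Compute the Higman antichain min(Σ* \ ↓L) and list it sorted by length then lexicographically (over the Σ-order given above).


Antichain: [jjggj, jggjg, gggggj].

|Q|=50, |F|=22, |δ|=125 (61 ε).
min D↑ (17 st, q0=0, F={16}): 0:j→1,g→2 1:j→3,g→4 2:j→5,g→6 3:j→3,g→7 4:j→8,g→9 5:j→3,g→10 6:j→11,g→3 7:j→7,g→12 8:j→8,g→13 9:j→14,g→15 10:j→8,g→15 11:j→3,g→8 12:j→16,g→12 13:j→14,g→12 14:j→14,g→16 15:j→14,g→13 16:j→16,g→16 (ε-aug+det+¬).
'jjggj': |S_i|=[40, 33, 18, 7, 3, 1] end={s46} rej; 5/5 del acc.
'jggjg': run [40, 33, 21, 13, 4, 1] end={s46} — reject; 5/5 single-dels accept.
'gggggj': |S_i|=[40, 38, 26, 20, 7, 3, 1] end={s46} rej; 6/6 single-dels accept.
3 obstructions.


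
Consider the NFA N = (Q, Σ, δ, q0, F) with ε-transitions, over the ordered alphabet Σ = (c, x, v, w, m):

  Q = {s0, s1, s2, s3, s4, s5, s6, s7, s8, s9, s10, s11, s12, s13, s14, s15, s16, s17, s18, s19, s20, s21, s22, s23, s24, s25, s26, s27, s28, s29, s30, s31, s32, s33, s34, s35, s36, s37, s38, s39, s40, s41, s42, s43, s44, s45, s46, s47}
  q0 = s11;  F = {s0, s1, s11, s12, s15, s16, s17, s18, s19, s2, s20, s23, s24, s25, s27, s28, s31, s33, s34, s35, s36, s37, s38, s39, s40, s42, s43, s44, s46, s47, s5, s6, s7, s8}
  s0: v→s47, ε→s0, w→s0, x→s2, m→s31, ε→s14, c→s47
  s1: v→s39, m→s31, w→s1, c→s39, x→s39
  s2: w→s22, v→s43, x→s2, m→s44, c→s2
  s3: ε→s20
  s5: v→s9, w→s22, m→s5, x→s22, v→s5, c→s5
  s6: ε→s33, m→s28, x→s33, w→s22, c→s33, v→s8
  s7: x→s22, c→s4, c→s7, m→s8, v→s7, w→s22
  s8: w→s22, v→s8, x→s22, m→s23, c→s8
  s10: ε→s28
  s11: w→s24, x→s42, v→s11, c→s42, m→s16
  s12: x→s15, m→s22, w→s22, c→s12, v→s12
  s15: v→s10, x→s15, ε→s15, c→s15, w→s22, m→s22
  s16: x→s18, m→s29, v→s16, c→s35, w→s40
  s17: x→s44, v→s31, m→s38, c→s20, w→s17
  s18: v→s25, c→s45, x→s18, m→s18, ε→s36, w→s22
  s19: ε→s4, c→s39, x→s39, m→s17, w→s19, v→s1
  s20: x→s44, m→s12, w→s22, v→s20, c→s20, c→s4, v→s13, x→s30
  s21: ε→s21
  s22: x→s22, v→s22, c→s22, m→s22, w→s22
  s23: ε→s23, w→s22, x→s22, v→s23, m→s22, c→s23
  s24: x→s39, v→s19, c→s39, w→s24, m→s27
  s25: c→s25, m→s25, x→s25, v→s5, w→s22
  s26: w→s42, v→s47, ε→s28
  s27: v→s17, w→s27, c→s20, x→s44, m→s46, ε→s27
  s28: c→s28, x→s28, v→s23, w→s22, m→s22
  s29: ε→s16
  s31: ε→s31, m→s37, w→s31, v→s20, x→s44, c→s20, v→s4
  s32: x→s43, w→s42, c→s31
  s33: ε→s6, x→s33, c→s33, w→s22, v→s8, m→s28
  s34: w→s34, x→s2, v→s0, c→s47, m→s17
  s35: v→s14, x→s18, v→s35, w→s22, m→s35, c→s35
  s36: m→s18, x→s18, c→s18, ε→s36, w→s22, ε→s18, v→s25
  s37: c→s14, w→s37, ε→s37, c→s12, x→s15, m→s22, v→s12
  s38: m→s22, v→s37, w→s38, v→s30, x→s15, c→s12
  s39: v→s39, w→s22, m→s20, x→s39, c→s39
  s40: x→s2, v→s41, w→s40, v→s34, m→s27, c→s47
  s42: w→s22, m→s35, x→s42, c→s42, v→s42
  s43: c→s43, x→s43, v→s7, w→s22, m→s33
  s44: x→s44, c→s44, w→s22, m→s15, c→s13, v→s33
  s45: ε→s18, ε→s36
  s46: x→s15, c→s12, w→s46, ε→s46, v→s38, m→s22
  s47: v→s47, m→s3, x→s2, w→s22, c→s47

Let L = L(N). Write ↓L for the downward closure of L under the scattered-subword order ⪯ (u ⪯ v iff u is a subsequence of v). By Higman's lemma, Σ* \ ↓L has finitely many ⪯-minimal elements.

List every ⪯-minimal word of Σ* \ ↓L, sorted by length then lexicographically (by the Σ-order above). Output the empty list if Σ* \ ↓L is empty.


|Q|=48, |F|=34, |δ|=212 (21 ε).
min D↑ (33 st, q0=0, F={4}): 0:c→1,x→1,v→0,w→2,m→3 1:c→1,x→1,v→1,w→4,m→5 2:c→6,x→6,v→7,w→2,m→8 3:c→5,x→9,v→3,w→10,m→3 4:c→4,x→4,v→4,w→4,m→4 5:c→5,x→9,v→5,w→4,m→5 6:c→6,x→6,v→6,w→4,m→11 7:c→6,x→6,v→12,w→7,m→13 8:c→11,x→14,v→13,w→8,m→15 9:c→9,x→9,v→16,w→4,m→9 10:c→17,x→18,v→19,w→10,m→8 11:c→11,x→14,v→11,w→4,m→20 12:c→6,x→6,v→6,w→12,m→21 13:c→11,x→14,v→21,w→13,m→22 14:c→14,x→14,v→23,w→4,m→24 15:c→20,x→24,v→22,w→15,m→4 16:c→16,x→16,v→25,w→4,m→16 17:c→17,x→18,v→17,w→4,m→11 18:c→18,x→18,v→26,w→4,m→14 19:c→17,x→18,v→27,w→19,m→13 20:c→20,x→24,v→20,w→4,m→4 21:c→11,x→14,v→11,w→21,m→28 22:c→20,x→24,v→28,w→22,m→4 23:c→23,x→23,v→29,w→4,m→30 24:c→24,x→24,v→30,w→4,m→4 25:c→25,x→4,v→25,w→4,m→25 26:c→26,x→26,v→31,w→4,m→23 27:c→17,x→18,v→17,w→27,m→21 28:c→20,x→24,v→20,w→28,m→4 29:c→29,x→4,v→29,w→4,m→32 30:c→30,x→30,v→32,w→4,m→4 31:c→31,x→4,v→31,w→4,m→29 32:c→32,x→4,v→32,w→4,m→4 [Hopcroft].
'cw': run [45, 29, 1] end={s22} rej; 2/2 single-dels accept.
'xw': run [45, 27, 1] end={s22} rej; 2/2 single-dels accept.
'wmmm': run [45, 34, 22, 11, 1] end={s22} ∉↓L; 4/4 del acc.
'wvvvw': N↓-sim [45, 34, 30, 25, 20, 1] end={s22} ∉↓L; 5/5 single-dels accept.
'mxvvx': |S_i|=[45, 39, 21, 13, 7, 1] end={s22} ∉↓L; 5/5 single-dels accept.
5 words, ⪯-incomp.

A = [cw, xw, wmmm, wvvvw, mxvvx].


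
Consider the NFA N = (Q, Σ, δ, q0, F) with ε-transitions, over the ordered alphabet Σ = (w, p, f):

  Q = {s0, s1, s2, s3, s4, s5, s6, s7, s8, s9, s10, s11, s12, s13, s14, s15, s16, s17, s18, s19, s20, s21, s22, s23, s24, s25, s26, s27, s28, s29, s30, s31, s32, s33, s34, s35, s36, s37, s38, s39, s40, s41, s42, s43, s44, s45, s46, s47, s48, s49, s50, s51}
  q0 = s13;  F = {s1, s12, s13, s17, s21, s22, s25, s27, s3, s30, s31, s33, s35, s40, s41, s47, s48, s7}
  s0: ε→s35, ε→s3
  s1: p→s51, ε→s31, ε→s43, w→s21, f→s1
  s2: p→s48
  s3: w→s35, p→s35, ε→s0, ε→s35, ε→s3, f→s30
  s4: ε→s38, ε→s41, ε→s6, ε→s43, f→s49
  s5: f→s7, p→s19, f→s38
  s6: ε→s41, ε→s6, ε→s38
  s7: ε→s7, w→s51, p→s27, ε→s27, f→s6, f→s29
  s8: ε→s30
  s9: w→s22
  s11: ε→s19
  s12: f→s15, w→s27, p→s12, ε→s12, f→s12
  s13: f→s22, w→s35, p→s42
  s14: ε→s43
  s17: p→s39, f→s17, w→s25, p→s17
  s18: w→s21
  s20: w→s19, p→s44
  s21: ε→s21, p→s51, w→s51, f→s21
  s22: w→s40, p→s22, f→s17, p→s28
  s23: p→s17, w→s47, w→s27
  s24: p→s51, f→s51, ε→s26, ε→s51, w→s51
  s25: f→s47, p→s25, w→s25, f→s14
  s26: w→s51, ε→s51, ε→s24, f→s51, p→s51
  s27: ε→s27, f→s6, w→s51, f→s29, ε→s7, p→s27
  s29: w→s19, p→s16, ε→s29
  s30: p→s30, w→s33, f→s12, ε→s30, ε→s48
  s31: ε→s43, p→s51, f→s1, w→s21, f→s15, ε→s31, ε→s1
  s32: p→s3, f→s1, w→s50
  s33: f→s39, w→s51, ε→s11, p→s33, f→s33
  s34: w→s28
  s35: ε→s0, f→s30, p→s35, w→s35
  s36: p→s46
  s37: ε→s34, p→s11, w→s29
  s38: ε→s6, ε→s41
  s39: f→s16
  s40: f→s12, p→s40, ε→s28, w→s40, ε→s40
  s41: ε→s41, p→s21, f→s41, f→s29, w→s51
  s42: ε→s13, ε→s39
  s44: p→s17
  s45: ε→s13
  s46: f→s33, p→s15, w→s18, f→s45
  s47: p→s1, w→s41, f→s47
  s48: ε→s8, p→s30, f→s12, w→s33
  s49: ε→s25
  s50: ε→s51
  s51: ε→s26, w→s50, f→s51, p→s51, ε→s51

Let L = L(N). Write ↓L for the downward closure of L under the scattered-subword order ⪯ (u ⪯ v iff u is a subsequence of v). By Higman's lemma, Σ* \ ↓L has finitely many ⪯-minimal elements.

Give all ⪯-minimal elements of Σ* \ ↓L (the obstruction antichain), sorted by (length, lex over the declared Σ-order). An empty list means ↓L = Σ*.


|Q|=52, |F|=18, |δ|=148 (49 ε).
min D↑ (15 st, q0=0, F={9}): 0:w→1,p→0,f→2 1:w→1,p→1,f→3 2:w→4,p→2,f→5 3:w→6,p→3,f→7 4:w→4,p→4,f→7 5:w→8,p→5,f→5 6:w→9,p→6,f→6 7:w→10,p→7,f→7 8:w→8,p→8,f→11 9:w→9,p→9,f→9 10:w→9,p→10,f→12 11:w→12,p→13,f→11 12:w→9,p→14,f→12 13:w→14,p→9,f→13 14:w→9,p→9,f→14 [Hopcroft].
'wfww': |S_i|=[36, 32, 26, 16, 5] end={s19,s24,s26,s50,s51} — reject; 4/4 deletions ∈↓L.
'ffwfpp': run [36, 31, 25, 20, 17, 10, 4] end={s24,s26,s50,s51} rej; 6/6 single-dels accept.
2 obstructions.

min(Σ*\↓L) = [wfww, ffwfpp].


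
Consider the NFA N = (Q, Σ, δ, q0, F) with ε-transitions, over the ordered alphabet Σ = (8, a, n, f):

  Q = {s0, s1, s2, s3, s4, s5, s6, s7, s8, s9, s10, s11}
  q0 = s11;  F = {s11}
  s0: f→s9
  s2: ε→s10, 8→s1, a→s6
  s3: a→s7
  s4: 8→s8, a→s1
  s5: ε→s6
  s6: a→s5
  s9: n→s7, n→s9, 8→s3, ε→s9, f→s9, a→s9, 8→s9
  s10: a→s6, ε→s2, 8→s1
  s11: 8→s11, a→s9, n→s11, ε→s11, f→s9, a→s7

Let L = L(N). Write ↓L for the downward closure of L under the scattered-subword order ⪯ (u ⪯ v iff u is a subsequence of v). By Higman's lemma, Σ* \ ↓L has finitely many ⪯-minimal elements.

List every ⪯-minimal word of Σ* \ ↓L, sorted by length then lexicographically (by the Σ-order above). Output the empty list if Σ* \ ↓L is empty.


|Q|=12, |F|=1, |δ|=25 (5 ε).
min D↑ (2 st, q0=0, F={1}): 0:8→0,a→1,n→0,f→1 1:8→1,a→1,n→1,f→1.
'a': N↓-sim [4, 3] end={s3,s7,s9} — reject; 1/1 single-dels accept.
'f': |S_i|=[4, 3] end={s3,s7,s9} ∉↓L; 1/1 del acc.
2 words, ⪯-incomp.

Antichain: [a, f].


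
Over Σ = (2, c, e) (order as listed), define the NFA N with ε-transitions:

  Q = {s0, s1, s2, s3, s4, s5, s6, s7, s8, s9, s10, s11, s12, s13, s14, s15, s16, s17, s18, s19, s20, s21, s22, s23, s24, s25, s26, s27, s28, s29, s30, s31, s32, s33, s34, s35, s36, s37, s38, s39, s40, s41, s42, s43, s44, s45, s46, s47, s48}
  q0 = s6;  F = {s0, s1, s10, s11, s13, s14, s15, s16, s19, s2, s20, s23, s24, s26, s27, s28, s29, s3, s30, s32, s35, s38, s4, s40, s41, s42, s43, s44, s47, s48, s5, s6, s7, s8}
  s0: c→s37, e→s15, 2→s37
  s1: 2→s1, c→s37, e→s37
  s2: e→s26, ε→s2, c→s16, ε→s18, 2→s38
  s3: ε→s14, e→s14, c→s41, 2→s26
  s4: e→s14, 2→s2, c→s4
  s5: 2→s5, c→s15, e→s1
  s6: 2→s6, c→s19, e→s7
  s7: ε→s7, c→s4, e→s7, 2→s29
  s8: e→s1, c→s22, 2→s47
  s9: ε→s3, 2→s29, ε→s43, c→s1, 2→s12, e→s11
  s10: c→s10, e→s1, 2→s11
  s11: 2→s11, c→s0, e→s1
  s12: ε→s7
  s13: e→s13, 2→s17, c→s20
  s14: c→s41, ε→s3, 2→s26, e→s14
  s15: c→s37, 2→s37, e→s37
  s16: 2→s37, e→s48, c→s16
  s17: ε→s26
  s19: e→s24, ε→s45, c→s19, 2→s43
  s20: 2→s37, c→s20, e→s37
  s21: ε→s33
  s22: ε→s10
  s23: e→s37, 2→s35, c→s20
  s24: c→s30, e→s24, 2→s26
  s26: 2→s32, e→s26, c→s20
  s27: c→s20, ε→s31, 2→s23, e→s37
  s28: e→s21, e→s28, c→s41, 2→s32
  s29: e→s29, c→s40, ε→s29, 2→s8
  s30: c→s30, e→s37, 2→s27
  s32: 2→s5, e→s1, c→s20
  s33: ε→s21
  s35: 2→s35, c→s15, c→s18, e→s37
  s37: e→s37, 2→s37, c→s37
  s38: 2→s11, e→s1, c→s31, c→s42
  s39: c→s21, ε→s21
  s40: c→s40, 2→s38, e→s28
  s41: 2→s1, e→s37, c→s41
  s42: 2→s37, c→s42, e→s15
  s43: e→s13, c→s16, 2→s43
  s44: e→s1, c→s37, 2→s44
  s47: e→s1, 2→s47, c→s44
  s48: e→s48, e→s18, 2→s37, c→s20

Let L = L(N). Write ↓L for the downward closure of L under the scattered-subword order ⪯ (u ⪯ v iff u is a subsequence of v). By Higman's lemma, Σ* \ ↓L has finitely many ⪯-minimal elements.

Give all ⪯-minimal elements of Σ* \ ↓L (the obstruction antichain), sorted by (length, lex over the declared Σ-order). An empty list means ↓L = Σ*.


A = [c2c2, cece, e22ec, e22ee, e222cc, ecec2c].

|Q|=49, |F|=34, |δ|=130 (16 ε).
min D↑ (34 st, q0=0, F={15}): 0:2→0,c→1,e→2 1:2→3,c→1,e→4 2:2→5,c→6,e→2 3:2→3,c→7,e→8 4:2→9,c→10,e→4 5:2→11,c→12,e→5 6:2→13,c→6,e→14 7:2→15,c→7,e→16 8:2→9,c→17,e→8 9:2→18,c→17,e→9 10:2→19,c→10,e→15 11:2→20,c→21,e→22 12:2→23,c→12,e→24 13:2→23,c→7,e→9 14:2→9,c→25,e→14 15:2→15,c→15,e→15 16:2→15,c→17,e→16 17:2→15,c→17,e→15 18:2→26,c→17,e→22 19:2→27,c→17,e→15 20:2→20,c→28,e→22 21:2→29,c→21,e→22 22:2→22,c→15,e→15 23:2→29,c→30,e→22 24:2→18,c→25,e→24 25:2→22,c→25,e→15 26:2→26,c→31,e→22 27:2→32,c→17,e→15 28:2→28,c→15,e→22 29:2→29,c→33,e→22 30:2→15,c→30,e→31 31:2→15,c→15,e→15 32:2→32,c→31,e→15 33:2→15,c→15,e→31 [Hopcroft].
'c2c2': |S_i|=[42, 37, 23, 9, 1] end={s37} — reject; 4/4 del acc.
'cece': |S_i|=[42, 37, 23, 11, 1] end={s37} — reject; 4/4 del acc.
'e22ec': |S_i|=[42, 38, 31, 19, 3, 1] end={s37} ∉↓L; 5/5 deletions ∈↓L.
'e22ee': N↓-sim [42, 38, 31, 19, 3, 1] end={s37} ∉↓L; 5/5 deletions ∈↓L.
'e222cc': |S_i|=[42, 38, 31, 19, 10, 6, 1] end={s37} ∉↓L; 6/6 del acc.
'ecec2c': run [42, 38, 31, 15, 5, 2, 1] end={s37} ∉↓L; 6/6 single-dels accept.
6 words, ⪯-incomp.


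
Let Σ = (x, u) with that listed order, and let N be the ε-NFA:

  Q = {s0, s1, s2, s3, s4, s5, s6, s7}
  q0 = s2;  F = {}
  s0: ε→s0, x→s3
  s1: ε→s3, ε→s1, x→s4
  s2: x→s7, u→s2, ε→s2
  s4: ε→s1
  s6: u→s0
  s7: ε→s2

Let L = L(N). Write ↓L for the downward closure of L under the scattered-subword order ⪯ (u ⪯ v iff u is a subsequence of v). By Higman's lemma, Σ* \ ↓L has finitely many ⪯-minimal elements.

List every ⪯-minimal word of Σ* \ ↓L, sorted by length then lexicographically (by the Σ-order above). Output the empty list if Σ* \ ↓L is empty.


A = [ε].

|Q|=8, |F|=0, |δ|=11 (6 ε).
min D↑ (1 st, q0=0, F={0}): 0:x→0,u→0 (ε-aug+det+¬).
ε ∈ L(D↑) ⇒ ↓L = ∅.


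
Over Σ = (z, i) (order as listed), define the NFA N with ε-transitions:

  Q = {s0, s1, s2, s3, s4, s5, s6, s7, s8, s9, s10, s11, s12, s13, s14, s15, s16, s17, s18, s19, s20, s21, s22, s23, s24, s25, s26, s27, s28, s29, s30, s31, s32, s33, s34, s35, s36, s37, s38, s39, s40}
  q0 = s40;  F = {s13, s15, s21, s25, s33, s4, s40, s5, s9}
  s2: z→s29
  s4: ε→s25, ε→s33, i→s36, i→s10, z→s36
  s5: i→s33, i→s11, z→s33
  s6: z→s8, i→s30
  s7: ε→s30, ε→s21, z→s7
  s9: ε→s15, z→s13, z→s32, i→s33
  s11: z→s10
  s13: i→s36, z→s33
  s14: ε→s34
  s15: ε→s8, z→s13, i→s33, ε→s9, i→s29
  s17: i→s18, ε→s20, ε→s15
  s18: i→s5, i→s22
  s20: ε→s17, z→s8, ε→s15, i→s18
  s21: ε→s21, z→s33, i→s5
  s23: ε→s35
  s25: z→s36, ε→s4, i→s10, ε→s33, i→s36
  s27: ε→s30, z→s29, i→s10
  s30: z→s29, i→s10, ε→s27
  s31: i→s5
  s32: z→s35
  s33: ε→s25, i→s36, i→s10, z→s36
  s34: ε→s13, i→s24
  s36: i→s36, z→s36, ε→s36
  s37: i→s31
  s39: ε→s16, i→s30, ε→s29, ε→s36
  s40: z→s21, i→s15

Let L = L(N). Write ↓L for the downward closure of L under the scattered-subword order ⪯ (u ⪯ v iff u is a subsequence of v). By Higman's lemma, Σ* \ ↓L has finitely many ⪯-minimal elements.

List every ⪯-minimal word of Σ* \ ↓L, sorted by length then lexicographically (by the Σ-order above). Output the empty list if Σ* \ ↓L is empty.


|Q|=41, |F|=9, |δ|=69 (24 ε).
min D↑ (7 st, q0=0, F={6}): 0:z→1,i→2 1:z→3,i→4 2:z→5,i→3 3:z→6,i→6 4:z→3,i→3 5:z→3,i→6 6:z→6,i→6.
'zzz': |S_i|=[16, 11, 6, 1] end={s36} — reject; 3/3 single-dels accept.
'zzi': |S_i|=[16, 11, 6, 2] end={s10,s36} — reject; 3/3 del acc.
'izi': |S_i|=[16, 14, 8, 2] end={s10,s36} — reject; 3/3 single-dels accept.
'iiz': N↓-sim [16, 14, 7, 2] end={s10,s36} rej; 3/3 del acc.
'iii': run [16, 14, 7, 2] end={s10,s36} — reject; 3/3 single-dels accept.
5 minimals (antichain).

min(Σ*\↓L) = [zzz, zzi, izi, iiz, iii].


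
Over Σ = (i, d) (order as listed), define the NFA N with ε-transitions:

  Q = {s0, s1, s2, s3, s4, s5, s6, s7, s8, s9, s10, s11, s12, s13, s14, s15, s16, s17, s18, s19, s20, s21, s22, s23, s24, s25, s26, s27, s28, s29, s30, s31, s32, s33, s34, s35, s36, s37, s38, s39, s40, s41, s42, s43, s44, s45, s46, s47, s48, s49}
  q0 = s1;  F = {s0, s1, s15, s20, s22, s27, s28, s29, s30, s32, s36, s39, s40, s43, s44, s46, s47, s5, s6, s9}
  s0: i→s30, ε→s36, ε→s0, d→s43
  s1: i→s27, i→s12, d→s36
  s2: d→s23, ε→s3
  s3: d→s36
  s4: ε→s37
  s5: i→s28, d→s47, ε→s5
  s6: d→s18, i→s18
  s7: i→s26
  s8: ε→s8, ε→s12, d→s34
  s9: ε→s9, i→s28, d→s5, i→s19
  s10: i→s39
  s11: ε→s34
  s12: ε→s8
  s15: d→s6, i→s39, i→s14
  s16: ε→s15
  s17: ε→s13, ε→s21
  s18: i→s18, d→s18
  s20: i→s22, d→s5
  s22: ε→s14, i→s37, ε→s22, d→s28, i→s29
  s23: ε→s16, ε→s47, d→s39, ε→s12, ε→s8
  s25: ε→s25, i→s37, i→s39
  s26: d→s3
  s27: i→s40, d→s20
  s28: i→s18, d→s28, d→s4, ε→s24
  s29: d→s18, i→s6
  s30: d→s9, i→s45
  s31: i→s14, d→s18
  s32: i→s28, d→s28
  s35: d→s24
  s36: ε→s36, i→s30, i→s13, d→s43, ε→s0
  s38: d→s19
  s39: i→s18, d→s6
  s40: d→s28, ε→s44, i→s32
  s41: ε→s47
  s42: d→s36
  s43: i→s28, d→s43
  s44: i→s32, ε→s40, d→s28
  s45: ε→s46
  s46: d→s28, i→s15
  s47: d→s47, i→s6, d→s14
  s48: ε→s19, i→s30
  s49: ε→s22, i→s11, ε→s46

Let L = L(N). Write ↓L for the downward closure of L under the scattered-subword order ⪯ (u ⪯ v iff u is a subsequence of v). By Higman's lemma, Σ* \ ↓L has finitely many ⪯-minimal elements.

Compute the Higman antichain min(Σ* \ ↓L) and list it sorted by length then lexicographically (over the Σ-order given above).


A = [iidi, ddii, iiiii, idiid, idddid, diiidd].

|Q|=50, |F|=20, |δ|=95 (30 ε).
min D↑ (19 st, q0=0, F={13}): 0:i→1,d→2 1:i→3,d→4 2:i→5,d→6 3:i→7,d→8 4:i→9,d→10 5:i→11,d→12 6:i→8,d→6 7:i→8,d→8 8:i→13,d→8 9:i→14,d→8 10:i→8,d→15 11:i→16,d→8 12:i→8,d→10 13:i→13,d→13 14:i→17,d→13 15:i→17,d→15 16:i→18,d→17 17:i→13,d→13 18:i→13,d→17 [Hopcroft].
'iidi': |S_i|=[31, 27, 17, 6, 1] end={s18} ∉↓L; 4/4 del acc.
'ddii': |S_i|=[31, 24, 12, 7, 1] end={s18} — reject; 4/4 deletions ∈↓L.
'iiiii': |S_i|=[31, 27, 17, 11, 8, 1] end={s18} ∉↓L; 5/5 del acc.
'idiid': |S_i|=[31, 27, 15, 10, 4, 1] end={s18} ∉↓L; 5/5 deletions ∈↓L.
'idddid': N↓-sim [31, 27, 15, 9, 8, 2, 1] end={s18} — reject; 6/6 deletions ∈↓L.
'diiidd': |S_i|=[31, 24, 19, 13, 5, 2, 1] end={s18} — reject; 6/6 del acc.
6 minimals (antichain).


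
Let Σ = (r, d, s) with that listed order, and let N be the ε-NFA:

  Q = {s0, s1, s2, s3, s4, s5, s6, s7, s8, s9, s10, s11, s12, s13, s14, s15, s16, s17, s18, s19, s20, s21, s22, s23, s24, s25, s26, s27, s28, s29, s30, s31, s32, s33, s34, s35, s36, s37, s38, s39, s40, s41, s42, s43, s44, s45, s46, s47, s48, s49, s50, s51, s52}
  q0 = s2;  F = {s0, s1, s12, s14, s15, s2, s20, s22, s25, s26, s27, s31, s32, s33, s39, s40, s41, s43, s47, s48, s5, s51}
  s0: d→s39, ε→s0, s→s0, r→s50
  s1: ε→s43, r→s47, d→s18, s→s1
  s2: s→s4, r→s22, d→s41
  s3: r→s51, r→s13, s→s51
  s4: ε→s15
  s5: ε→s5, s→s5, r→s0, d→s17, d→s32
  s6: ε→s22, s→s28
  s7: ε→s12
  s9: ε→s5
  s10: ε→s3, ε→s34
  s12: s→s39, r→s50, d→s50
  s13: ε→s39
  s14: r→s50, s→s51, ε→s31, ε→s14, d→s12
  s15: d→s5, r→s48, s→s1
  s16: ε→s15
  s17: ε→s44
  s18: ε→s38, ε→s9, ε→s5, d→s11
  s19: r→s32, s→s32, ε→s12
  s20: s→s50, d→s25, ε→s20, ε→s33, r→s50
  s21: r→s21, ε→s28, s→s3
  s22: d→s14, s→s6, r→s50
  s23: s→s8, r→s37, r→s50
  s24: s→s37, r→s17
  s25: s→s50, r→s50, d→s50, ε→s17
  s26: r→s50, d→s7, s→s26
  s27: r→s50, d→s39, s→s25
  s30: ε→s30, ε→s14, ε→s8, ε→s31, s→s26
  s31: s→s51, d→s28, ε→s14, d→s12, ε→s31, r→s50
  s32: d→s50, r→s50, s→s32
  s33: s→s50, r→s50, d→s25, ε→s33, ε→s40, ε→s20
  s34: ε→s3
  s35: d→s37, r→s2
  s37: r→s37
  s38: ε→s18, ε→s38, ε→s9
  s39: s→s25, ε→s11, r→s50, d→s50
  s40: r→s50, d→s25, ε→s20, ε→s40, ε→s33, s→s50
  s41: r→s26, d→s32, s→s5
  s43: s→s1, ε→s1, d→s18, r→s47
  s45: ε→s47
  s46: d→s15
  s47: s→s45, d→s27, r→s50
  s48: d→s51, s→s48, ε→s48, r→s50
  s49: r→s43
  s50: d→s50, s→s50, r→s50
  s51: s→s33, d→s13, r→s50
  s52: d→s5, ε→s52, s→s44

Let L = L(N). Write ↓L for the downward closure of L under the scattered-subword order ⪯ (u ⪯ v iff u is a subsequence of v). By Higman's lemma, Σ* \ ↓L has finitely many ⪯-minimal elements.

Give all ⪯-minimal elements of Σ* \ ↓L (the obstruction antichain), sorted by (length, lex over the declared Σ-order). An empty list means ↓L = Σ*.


|Q|=53, |F|=22, |δ|=136 (43 ε).
min D↑ (19 st, q0=0, F={4}): 0:r→1,d→2,s→3 1:r→4,d→5,s→1 2:r→6,d→7,s→8 3:r→9,d→8,s→10 4:r→4,d→4,s→4 5:r→4,d→11,s→12 6:r→4,d→11,s→6 7:r→4,d→4,s→7 8:r→13,d→7,s→8 9:r→4,d→12,s→9 10:r→14,d→8,s→10 11:r→4,d→4,s→15 12:r→4,d→15,s→16 13:r→4,d→15,s→13 14:r→4,d→17,s→14 15:r→4,d→4,s→18 16:r→4,d→18,s→4 17:r→4,d→15,s→18 18:r→4,d→4,s→4 (ε-aug+det+¬).
'rr': |S_i|=[35, 24, 1] end={s50} rej; 2/2 single-dels accept.
'ddr': N↓-sim [35, 25, 11, 1] end={s50} — reject; 3/3 del acc.
'ddd': |S_i|=[35, 25, 11, 1] end={s50} — reject; 3/3 del acc.
'rdsss': run [35, 24, 17, 11, 7, 1] end={s50} rej; 5/5 del acc.
'srdss': N↓-sim [35, 33, 16, 12, 7, 1] end={s50} rej; 5/5 single-dels accept.
'ssrdsd': |S_i|=[35, 33, 31, 10, 7, 4, 1] end={s50} — reject; 6/6 del acc.
6 words, ⪯-incomp.

A = [rr, ddr, ddd, rdsss, srdss, ssrdsd].


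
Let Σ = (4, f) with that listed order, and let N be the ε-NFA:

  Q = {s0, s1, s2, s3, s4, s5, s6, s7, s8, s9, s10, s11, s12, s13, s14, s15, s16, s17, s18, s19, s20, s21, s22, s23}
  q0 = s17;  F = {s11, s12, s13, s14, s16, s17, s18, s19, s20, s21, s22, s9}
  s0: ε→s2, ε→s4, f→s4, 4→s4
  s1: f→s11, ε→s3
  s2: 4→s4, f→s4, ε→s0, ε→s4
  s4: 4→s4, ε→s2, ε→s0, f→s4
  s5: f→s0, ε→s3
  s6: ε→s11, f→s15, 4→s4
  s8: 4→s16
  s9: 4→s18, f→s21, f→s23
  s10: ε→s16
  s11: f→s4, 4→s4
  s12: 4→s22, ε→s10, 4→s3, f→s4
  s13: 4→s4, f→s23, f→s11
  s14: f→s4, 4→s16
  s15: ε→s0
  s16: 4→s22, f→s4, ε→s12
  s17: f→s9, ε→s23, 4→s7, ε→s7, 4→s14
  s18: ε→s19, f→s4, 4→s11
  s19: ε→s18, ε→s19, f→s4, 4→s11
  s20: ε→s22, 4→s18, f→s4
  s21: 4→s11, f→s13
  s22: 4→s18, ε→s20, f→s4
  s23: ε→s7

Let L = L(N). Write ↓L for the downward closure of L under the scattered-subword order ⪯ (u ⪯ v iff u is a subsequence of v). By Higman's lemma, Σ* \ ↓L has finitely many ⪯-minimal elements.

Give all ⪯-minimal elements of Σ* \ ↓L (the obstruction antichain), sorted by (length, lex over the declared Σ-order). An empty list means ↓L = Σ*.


min(Σ*\↓L) = [4f, f444, ff44, fff4, fffff, 444444].

|Q|=24, |F|=12, |δ|=60 (21 ε).
min D↑ (10 st, q0=0, F={4}): 0:4→1,f→2 1:4→3,f→4 2:4→5,f→6 3:4→7,f→4 4:4→4,f→4 5:4→8,f→4 6:4→8,f→9 7:4→5,f→4 8:4→4,f→4 9:4→4,f→8.
'4f': |S_i|=[19, 14, 3] end={s0,s2,s4} rej; 2/2 deletions ∈↓L.
'f444': |S_i|=[19, 11, 6, 4, 3] end={s0,s2,s4} rej; 4/4 deletions ∈↓L.
'ff44': |S_i|=[19, 11, 8, 4, 3] end={s0,s2,s4} rej; 4/4 single-dels accept.
'fff4': |S_i|=[19, 11, 8, 7, 3] end={s0,s2,s4} rej; 4/4 deletions ∈↓L.
'fffff': run [19, 11, 8, 7, 6, 3] end={s0,s2,s4} — reject; 5/5 single-dels accept.
'444444': run [19, 14, 12, 9, 6, 4, 3] end={s0,s2,s4} ∉↓L; 6/6 del acc.
6 words, ⪯-incomp.


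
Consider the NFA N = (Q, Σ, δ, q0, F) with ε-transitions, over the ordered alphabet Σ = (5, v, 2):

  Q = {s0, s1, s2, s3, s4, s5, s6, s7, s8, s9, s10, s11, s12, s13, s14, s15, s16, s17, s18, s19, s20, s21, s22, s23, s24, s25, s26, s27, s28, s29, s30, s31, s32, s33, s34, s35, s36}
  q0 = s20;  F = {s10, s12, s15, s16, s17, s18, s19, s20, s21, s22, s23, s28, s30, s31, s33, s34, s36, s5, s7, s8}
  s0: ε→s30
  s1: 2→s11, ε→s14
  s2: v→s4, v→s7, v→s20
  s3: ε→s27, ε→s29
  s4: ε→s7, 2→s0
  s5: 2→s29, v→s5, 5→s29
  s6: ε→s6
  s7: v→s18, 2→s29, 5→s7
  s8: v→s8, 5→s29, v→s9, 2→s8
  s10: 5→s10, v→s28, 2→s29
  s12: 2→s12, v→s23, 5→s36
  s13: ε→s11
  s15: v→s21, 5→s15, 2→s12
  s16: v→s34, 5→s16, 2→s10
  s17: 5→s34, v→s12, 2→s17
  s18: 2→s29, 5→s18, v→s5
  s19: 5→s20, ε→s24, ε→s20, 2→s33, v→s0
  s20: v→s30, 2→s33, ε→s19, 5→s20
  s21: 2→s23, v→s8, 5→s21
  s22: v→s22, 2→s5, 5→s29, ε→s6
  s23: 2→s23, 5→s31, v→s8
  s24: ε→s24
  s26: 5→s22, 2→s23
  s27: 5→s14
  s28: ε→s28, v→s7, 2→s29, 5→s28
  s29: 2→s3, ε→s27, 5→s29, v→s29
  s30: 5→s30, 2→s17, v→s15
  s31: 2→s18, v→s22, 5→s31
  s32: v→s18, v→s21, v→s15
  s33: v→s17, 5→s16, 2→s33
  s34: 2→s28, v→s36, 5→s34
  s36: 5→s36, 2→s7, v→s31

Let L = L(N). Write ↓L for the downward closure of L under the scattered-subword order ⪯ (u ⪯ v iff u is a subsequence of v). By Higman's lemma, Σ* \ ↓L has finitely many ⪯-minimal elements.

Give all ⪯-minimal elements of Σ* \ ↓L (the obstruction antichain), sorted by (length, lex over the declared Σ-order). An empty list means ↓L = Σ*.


|Q|=37, |F|=20, |δ|=89 (14 ε).
min D↑ (20 st, q0=0, F={14}): 0:5→0,v→1,2→2 1:5→1,v→3,2→4 2:5→5,v→4,2→2 3:5→3,v→6,2→7 4:5→8,v→7,2→4 5:5→5,v→8,2→9 6:5→6,v→10,2→11 7:5→12,v→11,2→7 8:5→8,v→12,2→13 9:5→9,v→13,2→14 10:5→14,v→10,2→10 11:5→15,v→10,2→11 12:5→12,v→15,2→16 13:5→13,v→16,2→14 14:5→14,v→14,2→14 15:5→15,v→17,2→18 16:5→16,v→18,2→14 17:5→14,v→17,2→19 18:5→18,v→19,2→14 19:5→14,v→19,2→14 (ε-aug+det+¬).
'2522': |S_i|=[28, 21, 15, 9, 4] end={s14,s27,s29,s3} rej; 4/4 deletions ∈↓L.
'vvvv5': N↓-sim [28, 22, 17, 13, 9, 4] end={s14,s27,s29,s3} — reject; 5/5 single-dels accept.
2 minimals (antichain).

Antichain: [2522, vvvv5].


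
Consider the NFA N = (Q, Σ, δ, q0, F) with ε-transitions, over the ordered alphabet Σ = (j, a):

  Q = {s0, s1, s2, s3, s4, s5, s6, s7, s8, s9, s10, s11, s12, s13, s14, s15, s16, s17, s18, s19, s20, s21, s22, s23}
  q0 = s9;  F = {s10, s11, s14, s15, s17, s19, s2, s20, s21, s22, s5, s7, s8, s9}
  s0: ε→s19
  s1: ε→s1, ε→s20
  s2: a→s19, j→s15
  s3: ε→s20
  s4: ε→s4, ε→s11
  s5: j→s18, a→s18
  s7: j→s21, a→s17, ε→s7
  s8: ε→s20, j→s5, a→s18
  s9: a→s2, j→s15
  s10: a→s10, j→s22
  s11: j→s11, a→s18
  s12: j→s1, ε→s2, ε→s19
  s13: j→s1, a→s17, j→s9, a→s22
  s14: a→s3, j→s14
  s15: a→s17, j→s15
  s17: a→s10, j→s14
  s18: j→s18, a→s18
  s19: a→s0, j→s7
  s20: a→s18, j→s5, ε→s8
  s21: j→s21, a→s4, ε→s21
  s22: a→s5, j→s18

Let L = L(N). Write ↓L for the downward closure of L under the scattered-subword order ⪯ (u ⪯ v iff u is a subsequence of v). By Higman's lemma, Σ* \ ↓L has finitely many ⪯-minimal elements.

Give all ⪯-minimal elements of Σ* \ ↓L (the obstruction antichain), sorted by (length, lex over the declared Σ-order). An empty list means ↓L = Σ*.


A = [jajaa, jaajj, aajjaa].

|Q|=24, |F|=14, |δ|=47 (12 ε).
min D↑ (14 st, q0=0, F={12}): 0:j→1,a→2 1:j→1,a→3 2:j→1,a→4 3:j→5,a→6 4:j→7,a→4 5:j→5,a→8 6:j→9,a→6 7:j→10,a→3 8:j→11,a→12 9:j→12,a→11 10:j→10,a→13 11:j→12,a→12 12:j→12,a→12 13:j→13,a→12.
'jajaa': N↓-sim [18, 14, 11, 8, 5, 1] end={s18} — reject; 5/5 del acc.
'jaajj': N↓-sim [18, 14, 11, 7, 3, 1] end={s18} ∉↓L; 5/5 del acc.
'aajjaa': N↓-sim [18, 17, 15, 13, 10, 7, 1] end={s18} ∉↓L; 6/6 single-dels accept.
3 words, ⪯-incomp.


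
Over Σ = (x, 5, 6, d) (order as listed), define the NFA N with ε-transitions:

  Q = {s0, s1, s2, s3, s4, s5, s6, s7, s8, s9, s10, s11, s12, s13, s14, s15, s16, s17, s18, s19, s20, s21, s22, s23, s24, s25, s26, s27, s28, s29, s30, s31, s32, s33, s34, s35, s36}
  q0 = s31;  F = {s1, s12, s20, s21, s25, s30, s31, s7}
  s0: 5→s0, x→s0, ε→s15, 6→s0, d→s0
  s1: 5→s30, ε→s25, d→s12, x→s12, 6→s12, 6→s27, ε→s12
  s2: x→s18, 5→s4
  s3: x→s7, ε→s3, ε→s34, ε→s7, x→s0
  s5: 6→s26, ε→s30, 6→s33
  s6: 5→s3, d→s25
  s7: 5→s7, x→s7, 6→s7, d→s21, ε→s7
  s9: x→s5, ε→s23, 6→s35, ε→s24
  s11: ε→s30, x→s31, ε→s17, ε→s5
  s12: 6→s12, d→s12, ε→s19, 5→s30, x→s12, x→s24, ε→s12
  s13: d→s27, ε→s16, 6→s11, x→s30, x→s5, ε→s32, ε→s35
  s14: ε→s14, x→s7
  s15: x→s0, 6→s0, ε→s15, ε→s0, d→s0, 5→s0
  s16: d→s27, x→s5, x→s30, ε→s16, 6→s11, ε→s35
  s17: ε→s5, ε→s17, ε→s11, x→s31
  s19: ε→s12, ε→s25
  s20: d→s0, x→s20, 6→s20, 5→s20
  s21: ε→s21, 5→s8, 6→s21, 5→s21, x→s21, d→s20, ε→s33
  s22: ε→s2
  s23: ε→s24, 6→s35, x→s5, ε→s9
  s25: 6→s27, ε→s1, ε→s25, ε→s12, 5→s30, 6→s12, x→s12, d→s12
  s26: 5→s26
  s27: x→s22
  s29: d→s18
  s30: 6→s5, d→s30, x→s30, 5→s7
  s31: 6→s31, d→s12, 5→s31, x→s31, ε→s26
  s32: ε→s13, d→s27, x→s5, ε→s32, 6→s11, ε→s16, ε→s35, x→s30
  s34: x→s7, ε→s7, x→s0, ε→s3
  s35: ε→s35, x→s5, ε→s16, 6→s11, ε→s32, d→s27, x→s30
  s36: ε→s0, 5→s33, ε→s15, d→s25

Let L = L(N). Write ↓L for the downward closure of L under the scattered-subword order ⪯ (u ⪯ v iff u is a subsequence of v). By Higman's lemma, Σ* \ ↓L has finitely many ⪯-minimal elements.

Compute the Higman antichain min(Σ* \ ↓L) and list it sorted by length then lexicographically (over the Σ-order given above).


|Q|=37, |F|=8, |δ|=130 (48 ε).
min D↑ (7 st, q0=0, F={6}): 0:x→0,5→0,6→0,d→1 1:x→1,5→2,6→1,d→1 2:x→2,5→3,6→2,d→2 3:x→3,5→3,6→3,d→4 4:x→4,5→4,6→4,d→5 5:x→5,5→5,6→5,d→6 6:x→6,5→6,6→6,d→6 [Hopcroft].
'd55ddd': run [21, 20, 11, 8, 6, 3, 2] end={s0,s15} rej; 6/6 deletions ∈↓L.
1 minimals (antichain).

Antichain: [d55ddd].


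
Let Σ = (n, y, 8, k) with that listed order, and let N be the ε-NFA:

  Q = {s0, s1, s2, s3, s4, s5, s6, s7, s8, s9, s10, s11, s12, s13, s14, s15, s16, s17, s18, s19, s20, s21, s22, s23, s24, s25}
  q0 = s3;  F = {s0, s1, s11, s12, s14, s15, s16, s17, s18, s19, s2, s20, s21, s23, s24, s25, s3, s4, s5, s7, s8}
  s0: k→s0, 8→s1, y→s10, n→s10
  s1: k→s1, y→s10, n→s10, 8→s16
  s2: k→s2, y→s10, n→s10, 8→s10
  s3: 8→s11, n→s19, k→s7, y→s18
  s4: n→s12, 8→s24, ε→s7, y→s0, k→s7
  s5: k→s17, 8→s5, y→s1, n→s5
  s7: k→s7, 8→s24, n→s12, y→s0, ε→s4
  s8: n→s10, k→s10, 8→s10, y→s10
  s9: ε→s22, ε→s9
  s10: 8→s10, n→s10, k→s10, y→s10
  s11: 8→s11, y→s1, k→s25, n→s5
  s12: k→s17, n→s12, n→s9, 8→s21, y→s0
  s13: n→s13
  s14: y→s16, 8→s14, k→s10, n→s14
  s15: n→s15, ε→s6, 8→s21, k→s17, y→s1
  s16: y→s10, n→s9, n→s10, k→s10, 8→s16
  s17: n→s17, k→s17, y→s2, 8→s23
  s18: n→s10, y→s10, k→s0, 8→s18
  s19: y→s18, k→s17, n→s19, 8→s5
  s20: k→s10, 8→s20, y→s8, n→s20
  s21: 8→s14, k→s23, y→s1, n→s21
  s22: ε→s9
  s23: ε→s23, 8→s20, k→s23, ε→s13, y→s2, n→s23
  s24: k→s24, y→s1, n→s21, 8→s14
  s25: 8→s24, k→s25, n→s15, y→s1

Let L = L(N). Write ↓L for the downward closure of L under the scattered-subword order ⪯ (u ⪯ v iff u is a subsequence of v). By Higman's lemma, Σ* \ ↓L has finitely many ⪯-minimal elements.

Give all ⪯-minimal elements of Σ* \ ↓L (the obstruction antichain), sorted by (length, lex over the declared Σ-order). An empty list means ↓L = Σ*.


min(Σ*\↓L) = [yn, yy, nky8, 8y8k, k88k].

|Q|=26, |F|=21, |δ|=99 (8 ε).
min D↑ (21 st, q0=0, F={7}): 0:n→1,y→2,8→3,k→4 1:n→1,y→2,8→5,k→6 2:n→7,y→7,8→2,k→8 3:n→5,y→9,8→3,k→10 4:n→11,y→8,8→12,k→4 5:n→5,y→9,8→5,k→6 6:n→6,y→13,8→14,k→6 7:n→7,y→7,8→7,k→7 8:n→7,y→7,8→9,k→8 9:n→7,y→7,8→15,k→9 10:n→16,y→9,8→12,k→10 11:n→11,y→8,8→17,k→6 12:n→17,y→9,8→18,k→12 13:n→7,y→7,8→7,k→13 14:n→14,y→13,8→19,k→14 15:n→7,y→7,8→15,k→7 16:n→16,y→9,8→17,k→6 17:n→17,y→9,8→18,k→14 18:n→18,y→15,8→18,k→7 19:n→19,y→20,8→19,k→7 20:n→7,y→7,8→7,k→7 (ε-aug+det+¬).
'yn': |S_i|=[26, 9, 3] end={s10,s22,s9} ∉↓L; 2/2 deletions ∈↓L.
'yy': |S_i|=[26, 9, 1] end={s10} — reject; 2/2 single-dels accept.
'nky8': |S_i|=[26, 20, 12, 3, 1] end={s10} ∉↓L; 4/4 single-dels accept.
'8y8k': |S_i|=[26, 21, 7, 4, 1] end={s10} — reject; 4/4 del acc.
'k88k': |S_i|=[26, 21, 13, 7, 1] end={s10} ∉↓L; 4/4 single-dels accept.
5 obstructions.


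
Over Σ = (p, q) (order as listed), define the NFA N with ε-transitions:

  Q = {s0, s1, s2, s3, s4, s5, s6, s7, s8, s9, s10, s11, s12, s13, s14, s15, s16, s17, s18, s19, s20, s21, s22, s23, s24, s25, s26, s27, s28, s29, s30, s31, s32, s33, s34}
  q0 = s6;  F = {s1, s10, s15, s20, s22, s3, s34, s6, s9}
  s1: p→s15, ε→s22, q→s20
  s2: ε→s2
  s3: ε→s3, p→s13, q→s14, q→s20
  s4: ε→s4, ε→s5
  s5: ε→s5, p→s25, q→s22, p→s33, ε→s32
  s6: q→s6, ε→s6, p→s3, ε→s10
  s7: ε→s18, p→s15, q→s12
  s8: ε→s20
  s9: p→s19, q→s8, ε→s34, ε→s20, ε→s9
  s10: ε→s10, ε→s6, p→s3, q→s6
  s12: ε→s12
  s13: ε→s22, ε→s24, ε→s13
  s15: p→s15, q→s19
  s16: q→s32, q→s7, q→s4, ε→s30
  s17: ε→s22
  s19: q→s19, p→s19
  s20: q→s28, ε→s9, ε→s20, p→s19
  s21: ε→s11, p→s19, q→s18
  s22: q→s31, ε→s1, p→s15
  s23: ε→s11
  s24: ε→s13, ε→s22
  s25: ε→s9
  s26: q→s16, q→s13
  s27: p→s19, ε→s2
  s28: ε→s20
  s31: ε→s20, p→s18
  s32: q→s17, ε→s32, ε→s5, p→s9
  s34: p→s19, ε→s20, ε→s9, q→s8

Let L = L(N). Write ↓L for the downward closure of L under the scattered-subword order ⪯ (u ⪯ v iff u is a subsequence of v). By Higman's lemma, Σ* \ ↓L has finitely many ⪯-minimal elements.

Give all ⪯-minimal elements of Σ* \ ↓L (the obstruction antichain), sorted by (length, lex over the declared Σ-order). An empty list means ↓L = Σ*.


|Q|=35, |F|=9, |δ|=74 (37 ε).
min D↑ (6 st, q0=0, F={5}): 0:p→1,q→0 1:p→2,q→3 2:p→4,q→3 3:p→5,q→3 4:p→4,q→5 5:p→5,q→5 (ε-aug+det+¬).
'pqp': N↓-sim [17, 15, 9, 2] end={s18,s19} ∉↓L; 3/3 deletions ∈↓L.
'pppq': run [17, 15, 13, 3, 1] end={s19} ∉↓L; 4/4 del acc.
2 minimals (antichain).

A = [pqp, pppq].


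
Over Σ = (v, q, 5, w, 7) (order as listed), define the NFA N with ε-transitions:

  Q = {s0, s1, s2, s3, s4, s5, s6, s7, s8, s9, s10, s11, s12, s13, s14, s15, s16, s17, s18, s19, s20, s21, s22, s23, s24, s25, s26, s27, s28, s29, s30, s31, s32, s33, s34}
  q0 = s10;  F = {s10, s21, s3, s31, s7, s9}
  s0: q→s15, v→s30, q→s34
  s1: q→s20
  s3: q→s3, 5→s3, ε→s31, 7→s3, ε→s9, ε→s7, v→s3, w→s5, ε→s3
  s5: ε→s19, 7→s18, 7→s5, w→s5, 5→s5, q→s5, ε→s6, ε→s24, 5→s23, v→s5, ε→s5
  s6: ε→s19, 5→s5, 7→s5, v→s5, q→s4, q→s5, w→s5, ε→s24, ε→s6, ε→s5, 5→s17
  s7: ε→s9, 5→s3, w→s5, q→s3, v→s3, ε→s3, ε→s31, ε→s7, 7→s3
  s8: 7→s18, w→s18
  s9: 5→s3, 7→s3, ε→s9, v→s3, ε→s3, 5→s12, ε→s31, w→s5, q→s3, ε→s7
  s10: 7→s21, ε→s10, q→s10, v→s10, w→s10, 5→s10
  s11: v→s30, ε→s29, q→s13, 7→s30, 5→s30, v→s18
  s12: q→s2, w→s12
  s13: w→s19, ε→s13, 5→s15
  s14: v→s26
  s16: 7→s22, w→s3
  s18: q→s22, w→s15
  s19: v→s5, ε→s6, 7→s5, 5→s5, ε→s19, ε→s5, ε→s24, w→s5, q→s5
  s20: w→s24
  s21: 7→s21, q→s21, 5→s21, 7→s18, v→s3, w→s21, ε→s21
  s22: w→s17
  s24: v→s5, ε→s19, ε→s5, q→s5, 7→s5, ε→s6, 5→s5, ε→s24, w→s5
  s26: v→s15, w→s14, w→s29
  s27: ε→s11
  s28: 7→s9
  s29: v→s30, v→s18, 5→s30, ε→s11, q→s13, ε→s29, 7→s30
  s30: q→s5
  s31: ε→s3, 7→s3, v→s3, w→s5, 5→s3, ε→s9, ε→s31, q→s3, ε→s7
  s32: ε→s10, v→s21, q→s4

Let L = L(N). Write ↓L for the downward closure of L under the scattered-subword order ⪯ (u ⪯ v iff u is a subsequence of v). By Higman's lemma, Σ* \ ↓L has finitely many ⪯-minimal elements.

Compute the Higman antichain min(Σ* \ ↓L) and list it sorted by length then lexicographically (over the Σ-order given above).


Antichain: [7vw].

|Q|=35, |F|=6, |δ|=130 (40 ε).
min D↑ (4 st, q0=0, F={3}): 0:v→0,q→0,5→0,w→0,7→1 1:v→2,q→1,5→1,w→1,7→1 2:v→2,q→2,5→2,w→3,7→2 3:v→3,q→3,5→3,w→3,7→3.
'7vw': run [18, 17, 16, 12] end={s12,s15,s17,s18,s19,s2,s22,s23,s24,s4,s5,s6} rej; 3/3 del acc.
1 obstructions.
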